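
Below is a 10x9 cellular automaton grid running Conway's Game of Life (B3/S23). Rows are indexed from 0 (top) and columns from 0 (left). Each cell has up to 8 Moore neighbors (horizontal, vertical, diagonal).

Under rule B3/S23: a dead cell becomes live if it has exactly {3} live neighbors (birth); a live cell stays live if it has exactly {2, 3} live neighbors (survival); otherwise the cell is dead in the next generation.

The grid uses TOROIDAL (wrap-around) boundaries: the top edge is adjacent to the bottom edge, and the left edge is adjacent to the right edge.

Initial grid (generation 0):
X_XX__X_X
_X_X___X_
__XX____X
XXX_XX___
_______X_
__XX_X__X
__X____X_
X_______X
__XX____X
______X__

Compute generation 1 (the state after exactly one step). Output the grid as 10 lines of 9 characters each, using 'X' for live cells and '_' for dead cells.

Answer: XXXX__X_X
_X__X__X_
________X
XXX_X___X
X____XX_X
__XX__XXX
XXXX___X_
XXXX___XX
X______XX
XX______X

Derivation:
Simulating step by step:
Generation 0 (given above): 29 live cells
Generation 1: 41 live cells
(generation 1 grid is the final answer)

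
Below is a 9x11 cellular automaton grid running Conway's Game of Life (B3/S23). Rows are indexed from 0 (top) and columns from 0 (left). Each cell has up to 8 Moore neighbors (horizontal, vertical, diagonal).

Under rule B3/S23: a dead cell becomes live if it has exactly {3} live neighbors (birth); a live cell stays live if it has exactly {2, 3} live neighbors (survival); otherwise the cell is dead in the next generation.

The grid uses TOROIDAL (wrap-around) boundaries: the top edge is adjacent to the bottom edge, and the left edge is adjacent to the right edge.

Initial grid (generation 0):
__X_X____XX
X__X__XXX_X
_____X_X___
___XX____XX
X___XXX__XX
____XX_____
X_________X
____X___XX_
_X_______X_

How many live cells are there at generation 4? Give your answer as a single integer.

Simulating step by step:
Generation 0 (given above): 31 live cells
Generation 1: 34 live cells
_XXX___X___
X__XXXXXX_X
X__X_X_X___
X__X____XX_
X_____X__X_
____X_X__X_
____XX___XX
X_______XX_
___X_______
Generation 2: 36 live cells
XX___X_XX__
X____X__X_X
XXXX_X_____
XX__X_XXXX_
_____X_X_X_
____X_X_XX_
____XX_____
____X___XX_
_X_X____X__
Generation 3: 38 live cells
_XX_X_XXX_X
_____X_XXXX
__XX_X_____
X__XX__X_X_
____X______
____X_XXXX_
___XX__X___
___XXX__XX_
XXX_X______
Generation 4: 28 live cells
__X_X_X___X
XX___X____X
__XX_X_X___
__X__X_____
____X_X__XX
____X_XXX__
___________
_X___X__X__
X_____X___X
Population at generation 4: 28

Answer: 28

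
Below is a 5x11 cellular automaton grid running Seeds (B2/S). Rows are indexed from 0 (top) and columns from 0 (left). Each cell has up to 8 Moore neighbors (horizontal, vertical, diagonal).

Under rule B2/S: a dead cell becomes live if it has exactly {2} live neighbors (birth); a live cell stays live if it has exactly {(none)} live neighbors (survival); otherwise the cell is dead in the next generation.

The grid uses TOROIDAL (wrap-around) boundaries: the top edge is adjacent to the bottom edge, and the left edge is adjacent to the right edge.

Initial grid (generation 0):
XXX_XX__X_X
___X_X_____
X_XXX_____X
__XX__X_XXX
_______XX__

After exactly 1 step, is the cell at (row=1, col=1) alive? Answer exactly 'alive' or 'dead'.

Simulating step by step:
Generation 0 (given above): 22 live cells
Generation 1: 5 live cells
___________
______X____
______XXX__
_____X_____
___________

Cell (1,1) at generation 1: 0 -> dead

Answer: dead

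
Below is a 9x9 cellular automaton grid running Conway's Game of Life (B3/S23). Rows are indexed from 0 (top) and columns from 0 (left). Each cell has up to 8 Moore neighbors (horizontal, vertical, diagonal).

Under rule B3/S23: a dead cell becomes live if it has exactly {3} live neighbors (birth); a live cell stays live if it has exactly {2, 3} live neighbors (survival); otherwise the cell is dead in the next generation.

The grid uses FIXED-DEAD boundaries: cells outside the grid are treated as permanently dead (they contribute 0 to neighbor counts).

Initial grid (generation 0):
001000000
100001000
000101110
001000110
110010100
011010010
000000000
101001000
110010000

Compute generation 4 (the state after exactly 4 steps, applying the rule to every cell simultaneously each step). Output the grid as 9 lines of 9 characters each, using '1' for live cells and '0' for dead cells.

Answer: 000001100
000001010
010010010
100110110
100001100
101101000
100010000
101100000
111000000

Derivation:
Simulating step by step:
Generation 0 (given above): 24 live cells
Generation 1: 21 live cells
000000000
000011000
000011010
011110000
100000100
111101000
001100000
100000000
110000000
Generation 2: 22 live cells
000000000
000011100
001000100
011110100
100001000
100110000
100110000
101000000
110000000
Generation 3: 26 live cells
000001000
000001100
011000110
011110100
100001000
110101000
101010000
101100000
110000000
Generation 4: 27 live cells
(generation 4 grid is the final answer)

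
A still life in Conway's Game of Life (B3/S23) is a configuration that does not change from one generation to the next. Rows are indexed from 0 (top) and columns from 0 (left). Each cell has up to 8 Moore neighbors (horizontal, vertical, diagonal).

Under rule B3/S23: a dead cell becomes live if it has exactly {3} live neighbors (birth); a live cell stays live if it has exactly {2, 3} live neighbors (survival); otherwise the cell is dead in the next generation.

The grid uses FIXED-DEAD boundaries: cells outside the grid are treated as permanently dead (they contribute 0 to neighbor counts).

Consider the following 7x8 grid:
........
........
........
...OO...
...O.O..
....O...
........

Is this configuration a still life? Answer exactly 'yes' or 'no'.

Compute generation 1 and compare to generation 0 (given above):
Generation 1:
........
........
........
...OO...
...O.O..
....O...
........
The grids are IDENTICAL -> still life.

Answer: yes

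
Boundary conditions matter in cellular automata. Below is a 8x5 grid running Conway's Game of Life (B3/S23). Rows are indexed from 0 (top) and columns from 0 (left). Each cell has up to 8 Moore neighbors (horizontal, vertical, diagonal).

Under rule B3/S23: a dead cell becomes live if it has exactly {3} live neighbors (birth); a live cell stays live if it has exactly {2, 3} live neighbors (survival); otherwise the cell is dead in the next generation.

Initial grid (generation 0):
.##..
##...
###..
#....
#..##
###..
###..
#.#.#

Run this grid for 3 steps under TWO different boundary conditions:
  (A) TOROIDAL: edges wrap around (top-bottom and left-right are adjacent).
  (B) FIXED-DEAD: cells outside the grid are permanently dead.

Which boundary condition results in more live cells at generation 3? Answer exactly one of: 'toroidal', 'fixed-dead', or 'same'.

Under TOROIDAL boundary, generation 3:
#...#
..#.#
###..
.#...
..##.
.....
.....
...##
Population = 12

Under FIXED-DEAD boundary, generation 3:
.....
...#.
.###.
.#...
.....
.....
.....
.....
Population = 5

Comparison: toroidal=12, fixed-dead=5 -> toroidal

Answer: toroidal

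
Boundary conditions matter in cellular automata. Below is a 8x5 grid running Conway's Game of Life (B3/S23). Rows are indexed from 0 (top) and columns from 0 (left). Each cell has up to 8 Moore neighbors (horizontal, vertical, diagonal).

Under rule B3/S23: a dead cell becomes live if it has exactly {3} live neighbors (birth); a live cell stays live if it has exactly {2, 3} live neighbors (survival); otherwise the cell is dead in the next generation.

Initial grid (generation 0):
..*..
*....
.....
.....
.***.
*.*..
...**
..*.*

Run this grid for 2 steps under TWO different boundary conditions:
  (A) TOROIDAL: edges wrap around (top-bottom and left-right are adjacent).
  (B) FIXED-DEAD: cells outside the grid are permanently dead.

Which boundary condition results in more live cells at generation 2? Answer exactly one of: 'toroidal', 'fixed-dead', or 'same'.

Answer: toroidal

Derivation:
Under TOROIDAL boundary, generation 2:
..**.
.....
.....
.***.
.***.
.....
..*.*
....*
Population = 11

Under FIXED-DEAD boundary, generation 2:
.....
.....
.....
.***.
.***.
....*
....*
...*.
Population = 9

Comparison: toroidal=11, fixed-dead=9 -> toroidal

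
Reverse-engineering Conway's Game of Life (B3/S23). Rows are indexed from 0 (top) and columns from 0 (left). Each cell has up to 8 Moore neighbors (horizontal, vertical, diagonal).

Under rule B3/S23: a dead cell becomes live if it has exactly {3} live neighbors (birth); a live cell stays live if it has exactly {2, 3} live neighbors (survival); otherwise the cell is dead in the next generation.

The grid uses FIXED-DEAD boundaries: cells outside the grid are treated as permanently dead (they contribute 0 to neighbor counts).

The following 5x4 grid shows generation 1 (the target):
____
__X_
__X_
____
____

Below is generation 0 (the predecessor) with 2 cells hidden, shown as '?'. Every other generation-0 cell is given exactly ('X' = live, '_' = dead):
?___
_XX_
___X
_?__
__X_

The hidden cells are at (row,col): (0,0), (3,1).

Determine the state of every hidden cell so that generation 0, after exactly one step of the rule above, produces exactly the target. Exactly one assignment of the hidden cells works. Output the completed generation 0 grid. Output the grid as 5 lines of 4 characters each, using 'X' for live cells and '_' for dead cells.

Hidden generation-0 cells (in order): (0,0), (3,1).
A hidden cell only influences target cells in its own 3x3 neighborhood. Try each of the 2^2 = 4 assignments, step the completed generation 0 forward once under B3/S23, and compare with the target:
  (0,0)=_ (3,1)=_ -> step reproduces the target at every cell -> ACCEPT
  (0,0)=_ (3,1)=X -> step gives (2,1)='X' but target has '_' -> reject
  (0,0)=X (3,1)=_ -> step gives (0,1)='X' but target has '_' -> reject
  (0,0)=X (3,1)=X -> step gives (0,1)='X' but target has '_' -> reject
Unique solution: (0,0)=dead, (3,1)=dead.
Check: live-neighbor counts of every cell in the completed generation 0:
1221
1122
1231
0122
0101
Applying B3/S23 to generation 0 with these counts gives:
____
__X_
__X_
____
____
which matches the target exactly.

Answer: ____
_XX_
___X
____
__X_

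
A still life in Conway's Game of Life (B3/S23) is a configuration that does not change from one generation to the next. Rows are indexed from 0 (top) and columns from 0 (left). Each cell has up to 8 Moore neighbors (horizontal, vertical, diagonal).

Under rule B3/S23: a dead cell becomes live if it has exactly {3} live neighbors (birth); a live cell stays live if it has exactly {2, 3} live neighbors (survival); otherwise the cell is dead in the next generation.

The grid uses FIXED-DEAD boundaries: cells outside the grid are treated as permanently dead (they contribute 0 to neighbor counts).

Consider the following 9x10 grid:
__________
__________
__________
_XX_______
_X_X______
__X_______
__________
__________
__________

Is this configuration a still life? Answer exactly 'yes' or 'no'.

Compute generation 1 and compare to generation 0 (given above):
Generation 1:
__________
__________
__________
_XX_______
_X_X______
__X_______
__________
__________
__________
The grids are IDENTICAL -> still life.

Answer: yes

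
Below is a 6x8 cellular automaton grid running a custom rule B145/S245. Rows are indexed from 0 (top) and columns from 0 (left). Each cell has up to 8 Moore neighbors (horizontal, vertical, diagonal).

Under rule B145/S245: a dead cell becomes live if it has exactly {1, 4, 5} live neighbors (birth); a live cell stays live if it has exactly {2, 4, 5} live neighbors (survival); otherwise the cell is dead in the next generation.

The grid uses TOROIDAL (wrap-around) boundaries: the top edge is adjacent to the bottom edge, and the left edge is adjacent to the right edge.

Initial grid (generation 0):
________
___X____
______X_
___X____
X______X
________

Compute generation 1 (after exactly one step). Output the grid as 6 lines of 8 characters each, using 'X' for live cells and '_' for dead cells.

Answer: __XXX___
__X_XXXX
_____X_X
_XX_XX__
_XXXX_X_
_X____X_

Derivation:
Simulating step by step:
Generation 0 (given above): 5 live cells
Generation 1: 21 live cells
(generation 1 grid is the final answer)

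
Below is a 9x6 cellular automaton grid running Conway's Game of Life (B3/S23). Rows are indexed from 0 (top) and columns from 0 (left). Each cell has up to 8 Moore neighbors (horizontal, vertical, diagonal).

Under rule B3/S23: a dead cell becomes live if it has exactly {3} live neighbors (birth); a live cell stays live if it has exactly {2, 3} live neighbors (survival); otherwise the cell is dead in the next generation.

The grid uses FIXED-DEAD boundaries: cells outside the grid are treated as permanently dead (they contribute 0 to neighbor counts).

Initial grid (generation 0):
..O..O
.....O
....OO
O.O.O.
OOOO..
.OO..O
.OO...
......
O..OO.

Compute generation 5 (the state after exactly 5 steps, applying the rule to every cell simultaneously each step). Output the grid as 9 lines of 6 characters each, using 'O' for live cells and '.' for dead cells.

Simulating step by step:
Generation 0 (given above): 20 live cells
Generation 1: 15 live cells
......
.....O
...OOO
O.O.OO
O...O.
......
.OO...
.OOO..
......
Generation 2: 13 live cells
......
.....O
...O..
.O....
.O.OOO
.O....
.O.O..
.O.O..
..O...
Generation 3: 12 live cells
......
......
......
...O..
OO..O.
OO.O..
OO....
.O.O..
..O...
Generation 4: 7 live cells
......
......
......
......
OO.OO.
......
......
OO....
..O...
Generation 5: 2 live cells
(generation 5 grid is the final answer)

Answer: ......
......
......
......
......
......
......
.O....
.O....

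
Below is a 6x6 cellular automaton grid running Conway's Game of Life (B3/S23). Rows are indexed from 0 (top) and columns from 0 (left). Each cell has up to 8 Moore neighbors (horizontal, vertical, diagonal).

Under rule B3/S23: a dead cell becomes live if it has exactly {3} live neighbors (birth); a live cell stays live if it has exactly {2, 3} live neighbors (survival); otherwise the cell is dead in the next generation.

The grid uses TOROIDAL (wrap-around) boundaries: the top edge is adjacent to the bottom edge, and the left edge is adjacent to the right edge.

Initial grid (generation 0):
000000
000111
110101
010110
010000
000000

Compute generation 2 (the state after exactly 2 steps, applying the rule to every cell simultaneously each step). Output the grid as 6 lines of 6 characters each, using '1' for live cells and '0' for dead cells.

Simulating step by step:
Generation 0 (given above): 11 live cells
Generation 1: 10 live cells
000010
001101
010000
010111
001000
000000
Generation 2: 14 live cells
(generation 2 grid is the final answer)

Answer: 000110
001110
010001
110110
001110
000000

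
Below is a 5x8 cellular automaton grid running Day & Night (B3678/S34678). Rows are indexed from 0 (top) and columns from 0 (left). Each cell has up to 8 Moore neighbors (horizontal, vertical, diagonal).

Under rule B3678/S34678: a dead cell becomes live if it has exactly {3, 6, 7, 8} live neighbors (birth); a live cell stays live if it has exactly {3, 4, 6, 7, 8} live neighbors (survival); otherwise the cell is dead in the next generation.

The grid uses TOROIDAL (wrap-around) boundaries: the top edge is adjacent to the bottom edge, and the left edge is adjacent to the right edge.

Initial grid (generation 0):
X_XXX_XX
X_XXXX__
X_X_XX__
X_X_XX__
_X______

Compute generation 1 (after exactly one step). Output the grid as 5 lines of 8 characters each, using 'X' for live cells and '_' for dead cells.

Answer: X_X_X__X
XXXXX___
_XXXX_XX
____XX__
_X____X_

Derivation:
Simulating step by step:
Generation 0 (given above): 20 live cells
Generation 1: 19 live cells
(generation 1 grid is the final answer)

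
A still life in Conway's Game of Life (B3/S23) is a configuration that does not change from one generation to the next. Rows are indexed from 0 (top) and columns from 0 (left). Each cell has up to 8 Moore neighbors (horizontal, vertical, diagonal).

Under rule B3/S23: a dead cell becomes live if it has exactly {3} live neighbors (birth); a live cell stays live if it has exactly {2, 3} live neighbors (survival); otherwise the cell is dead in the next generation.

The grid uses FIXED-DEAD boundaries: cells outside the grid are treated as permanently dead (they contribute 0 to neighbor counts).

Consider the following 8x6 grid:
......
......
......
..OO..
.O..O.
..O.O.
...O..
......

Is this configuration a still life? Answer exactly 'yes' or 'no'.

Answer: yes

Derivation:
Compute generation 1 and compare to generation 0 (given above):
Generation 1:
......
......
......
..OO..
.O..O.
..O.O.
...O..
......
The grids are IDENTICAL -> still life.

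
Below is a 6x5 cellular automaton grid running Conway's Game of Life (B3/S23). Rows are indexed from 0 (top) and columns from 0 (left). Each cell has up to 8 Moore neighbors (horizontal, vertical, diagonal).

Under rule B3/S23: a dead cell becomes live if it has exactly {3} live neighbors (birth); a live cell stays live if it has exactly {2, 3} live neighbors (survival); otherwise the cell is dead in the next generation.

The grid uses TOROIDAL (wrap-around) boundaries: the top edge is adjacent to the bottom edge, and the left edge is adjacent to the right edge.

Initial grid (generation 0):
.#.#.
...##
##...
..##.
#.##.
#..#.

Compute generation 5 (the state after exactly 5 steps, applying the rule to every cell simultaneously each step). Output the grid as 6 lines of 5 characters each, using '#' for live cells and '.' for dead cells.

Simulating step by step:
Generation 0 (given above): 13 live cells
Generation 1: 11 live cells
#..#.
.#.##
##...
#..#.
.....
#..#.
Generation 2: 10 live cells
##.#.
.#.#.
.#.#.
##..#
.....
.....
Generation 3: 12 live cells
##..#
.#.#.
.#.#.
###.#
#....
.....
Generation 4: 14 live cells
###.#
.#.#.
...#.
..###
#...#
.#..#
Generation 5: 8 live cells
(generation 5 grid is the final answer)

Answer: ....#
.#.#.
.....
#.#..
.##..
..#..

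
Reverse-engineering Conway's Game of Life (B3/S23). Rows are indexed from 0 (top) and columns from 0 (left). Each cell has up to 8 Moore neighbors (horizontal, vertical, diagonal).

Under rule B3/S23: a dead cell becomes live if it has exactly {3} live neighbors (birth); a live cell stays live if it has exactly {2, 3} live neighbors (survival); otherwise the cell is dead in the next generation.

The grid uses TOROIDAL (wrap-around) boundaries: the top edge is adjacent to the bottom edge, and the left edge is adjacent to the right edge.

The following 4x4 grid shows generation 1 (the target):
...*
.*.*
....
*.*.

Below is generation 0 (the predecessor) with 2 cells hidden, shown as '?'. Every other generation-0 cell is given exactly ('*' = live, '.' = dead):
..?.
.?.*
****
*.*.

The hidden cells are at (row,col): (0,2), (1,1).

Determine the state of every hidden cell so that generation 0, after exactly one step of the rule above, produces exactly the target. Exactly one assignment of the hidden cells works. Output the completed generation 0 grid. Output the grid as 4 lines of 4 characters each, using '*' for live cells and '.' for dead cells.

Hidden generation-0 cells (in order): (0,2), (1,1).
A hidden cell only influences target cells in its own 3x3 neighborhood. Try each of the 2^2 = 4 assignments, step the completed generation 0 forward once under B3/S23, and compare with the target:
  (0,2)=. (1,1)=. -> step reproduces the target at every cell -> ACCEPT
  (0,2)=. (1,1)=* -> step gives (0,0)='*' but target has '.' -> reject
  (0,2)=* (1,1)=. -> step gives (0,1)='*' but target has '.' -> reject
  (0,2)=* (1,1)=* -> step gives (0,0)='*' but target has '.' -> reject
Unique solution: (0,2)=dead, (1,1)=dead.
Check: live-neighbor counts of every cell in the completed generation 0:
2223
4343
4445
3535
Applying B3/S23 to generation 0 with these counts gives:
...*
.*.*
....
*.*.
which matches the target exactly.

Answer: ....
...*
****
*.*.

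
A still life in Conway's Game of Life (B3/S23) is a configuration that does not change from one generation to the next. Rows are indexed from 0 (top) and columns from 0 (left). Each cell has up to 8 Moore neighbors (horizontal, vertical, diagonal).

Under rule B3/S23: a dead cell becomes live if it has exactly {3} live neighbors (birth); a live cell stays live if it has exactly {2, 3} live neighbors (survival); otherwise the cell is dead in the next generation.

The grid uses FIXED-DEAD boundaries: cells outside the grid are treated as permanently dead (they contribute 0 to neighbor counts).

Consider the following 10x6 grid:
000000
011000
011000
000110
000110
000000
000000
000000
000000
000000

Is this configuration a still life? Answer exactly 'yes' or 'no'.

Compute generation 1 and compare to generation 0 (given above):
Generation 1:
000000
011000
010000
000010
000110
000000
000000
000000
000000
000000
Cell (2,2) differs: gen0=1 vs gen1=0 -> NOT a still life.

Answer: no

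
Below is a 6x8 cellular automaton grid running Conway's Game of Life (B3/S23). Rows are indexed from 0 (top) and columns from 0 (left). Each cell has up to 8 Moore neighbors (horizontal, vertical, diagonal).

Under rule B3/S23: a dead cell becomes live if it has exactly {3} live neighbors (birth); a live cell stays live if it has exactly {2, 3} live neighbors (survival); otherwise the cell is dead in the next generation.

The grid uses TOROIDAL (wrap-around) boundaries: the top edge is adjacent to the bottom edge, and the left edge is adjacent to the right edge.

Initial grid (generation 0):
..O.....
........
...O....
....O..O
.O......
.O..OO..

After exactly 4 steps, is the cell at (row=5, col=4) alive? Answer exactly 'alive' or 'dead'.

Simulating step by step:
Generation 0 (given above): 8 live cells
Generation 1: 5 live cells
........
........
........
........
O...OO..
.OO.....
Generation 2: 2 live cells
........
........
........
........
.O......
.O......
Generation 3: 0 live cells
........
........
........
........
........
........
Generation 4: 0 live cells
........
........
........
........
........
........

Cell (5,4) at generation 4: 0 -> dead

Answer: dead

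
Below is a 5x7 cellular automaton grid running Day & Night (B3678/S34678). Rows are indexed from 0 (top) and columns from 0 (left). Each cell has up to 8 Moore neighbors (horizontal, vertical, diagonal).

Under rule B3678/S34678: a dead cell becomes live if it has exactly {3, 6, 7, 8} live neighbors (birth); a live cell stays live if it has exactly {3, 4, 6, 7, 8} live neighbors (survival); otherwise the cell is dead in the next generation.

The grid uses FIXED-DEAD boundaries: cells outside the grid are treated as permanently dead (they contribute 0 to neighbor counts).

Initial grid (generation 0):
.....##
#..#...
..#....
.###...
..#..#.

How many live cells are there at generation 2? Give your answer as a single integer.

Simulating step by step:
Generation 0 (given above): 10 live cells
Generation 1: 7 live cells
.......
.......
..#....
.###...
.###...
Generation 2: 8 live cells
.......
.......
.###...
.###...
.#.#...
Population at generation 2: 8

Answer: 8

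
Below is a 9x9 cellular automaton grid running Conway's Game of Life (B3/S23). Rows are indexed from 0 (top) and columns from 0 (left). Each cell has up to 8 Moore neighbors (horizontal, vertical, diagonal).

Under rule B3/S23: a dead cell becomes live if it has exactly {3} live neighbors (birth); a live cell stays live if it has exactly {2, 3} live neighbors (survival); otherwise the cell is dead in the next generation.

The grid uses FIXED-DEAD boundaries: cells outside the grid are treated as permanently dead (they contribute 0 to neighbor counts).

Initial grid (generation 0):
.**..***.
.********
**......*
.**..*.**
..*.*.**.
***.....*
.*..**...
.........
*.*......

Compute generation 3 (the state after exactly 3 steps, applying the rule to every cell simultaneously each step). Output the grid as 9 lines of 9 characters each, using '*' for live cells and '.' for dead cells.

Answer: .........
.........
.*...*...
*.**.*...
*.*.*..*.
*........
*........
*.**.....
.*.......

Derivation:
Simulating step by step:
Generation 0 (given above): 34 live cells
Generation 1: 23 live cells
.*......*
...**...*
*........
*.**.*..*
*....**..
*.*.*.**.
***......
.*.......
.........
Generation 2: 19 live cells
.........
.........
.**......
*...***..
*.*......
*.**..**.
*.**.....
***......
.........
Generation 3: 16 live cells
(generation 3 grid is the final answer)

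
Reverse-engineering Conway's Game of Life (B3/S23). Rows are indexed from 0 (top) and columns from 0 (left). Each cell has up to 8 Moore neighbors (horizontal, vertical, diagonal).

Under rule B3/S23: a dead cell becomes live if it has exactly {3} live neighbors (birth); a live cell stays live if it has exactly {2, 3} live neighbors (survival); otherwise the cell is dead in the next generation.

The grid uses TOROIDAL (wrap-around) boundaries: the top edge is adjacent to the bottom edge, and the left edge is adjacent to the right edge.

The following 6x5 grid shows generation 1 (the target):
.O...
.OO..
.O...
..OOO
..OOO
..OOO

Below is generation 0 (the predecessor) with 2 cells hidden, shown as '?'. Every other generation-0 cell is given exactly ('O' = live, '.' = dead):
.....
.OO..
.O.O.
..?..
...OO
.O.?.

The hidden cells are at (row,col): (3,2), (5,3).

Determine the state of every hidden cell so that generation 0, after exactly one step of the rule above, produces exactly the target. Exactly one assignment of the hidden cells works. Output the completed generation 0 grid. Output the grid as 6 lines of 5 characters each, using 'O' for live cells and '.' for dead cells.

Hidden generation-0 cells (in order): (3,2), (5,3).
A hidden cell only influences target cells in its own 3x3 neighborhood. Try each of the 2^2 = 4 assignments, step the completed generation 0 forward once under B3/S23, and compare with the target:
  (3,2)=. (5,3)=. -> step gives (0,2)='O' but target has '.' -> reject
  (3,2)=. (5,3)=O -> step reproduces the target at every cell -> ACCEPT
  (3,2)=O (5,3)=. -> step gives (0,2)='O' but target has '.' -> reject
  (3,2)=O (5,3)=O -> step gives (2,3)='O' but target has '.' -> reject
Unique solution: (3,2)=dead, (5,3)=live.
Check: live-neighbor counts of every cell in the completed generation 0:
23421
22321
22411
21333
21322
20323
Applying B3/S23 to generation 0 with these counts gives:
.O...
.OO..
.O...
..OOO
..OOO
..OOO
which matches the target exactly.

Answer: .....
.OO..
.O.O.
.....
...OO
.O.O.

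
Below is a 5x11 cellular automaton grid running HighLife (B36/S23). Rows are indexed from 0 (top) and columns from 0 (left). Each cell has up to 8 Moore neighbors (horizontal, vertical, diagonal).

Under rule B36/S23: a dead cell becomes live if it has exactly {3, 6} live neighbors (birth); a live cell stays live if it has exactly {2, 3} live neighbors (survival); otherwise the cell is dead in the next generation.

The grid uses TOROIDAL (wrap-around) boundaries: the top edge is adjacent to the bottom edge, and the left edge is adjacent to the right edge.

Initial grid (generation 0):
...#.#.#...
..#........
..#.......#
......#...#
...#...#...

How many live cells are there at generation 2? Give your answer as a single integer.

Simulating step by step:
Generation 0 (given above): 10 live cells
Generation 1: 8 live cells
..###.#....
..##.......
...........
...........
....#..#...
Generation 2: 7 live cells
..#.##.....
..#.#......
...........
...........
....##.....
Population at generation 2: 7

Answer: 7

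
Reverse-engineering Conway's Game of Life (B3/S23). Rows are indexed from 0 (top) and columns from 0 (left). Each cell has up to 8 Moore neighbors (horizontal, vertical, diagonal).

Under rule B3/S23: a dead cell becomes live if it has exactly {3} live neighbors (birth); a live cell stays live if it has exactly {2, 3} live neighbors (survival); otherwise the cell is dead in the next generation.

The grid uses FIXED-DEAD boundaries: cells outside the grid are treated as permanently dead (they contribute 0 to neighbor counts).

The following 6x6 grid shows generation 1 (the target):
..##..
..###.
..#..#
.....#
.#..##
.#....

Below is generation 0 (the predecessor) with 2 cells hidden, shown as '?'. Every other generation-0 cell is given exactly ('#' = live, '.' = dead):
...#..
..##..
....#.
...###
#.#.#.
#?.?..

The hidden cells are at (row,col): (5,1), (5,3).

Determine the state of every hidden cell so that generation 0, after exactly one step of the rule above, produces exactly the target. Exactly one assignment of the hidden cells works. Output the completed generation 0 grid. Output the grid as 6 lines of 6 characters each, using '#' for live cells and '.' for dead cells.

Hidden generation-0 cells (in order): (5,1), (5,3).
A hidden cell only influences target cells in its own 3x3 neighborhood. Try each of the 2^2 = 4 assignments, step the completed generation 0 forward once under B3/S23, and compare with the target:
  (5,1)=. (5,3)=. -> step reproduces the target at every cell -> ACCEPT
  (5,1)=. (5,3)=# -> step gives (4,2)='#' but target has '.' -> reject
  (5,1)=# (5,3)=. -> step gives (4,0)='#' but target has '.' -> reject
  (5,1)=# (5,3)=# -> step gives (4,0)='#' but target has '.' -> reject
Unique solution: (5,1)=dead, (5,3)=dead.
Check: live-neighbor counts of every cell in the completed generation 0:
013220
012331
013543
122443
131433
131211
Applying B3/S23 to generation 0 with these counts gives:
..##..
..###.
..#..#
.....#
.#..##
.#....
which matches the target exactly.

Answer: ...#..
..##..
....#.
...###
#.#.#.
#.....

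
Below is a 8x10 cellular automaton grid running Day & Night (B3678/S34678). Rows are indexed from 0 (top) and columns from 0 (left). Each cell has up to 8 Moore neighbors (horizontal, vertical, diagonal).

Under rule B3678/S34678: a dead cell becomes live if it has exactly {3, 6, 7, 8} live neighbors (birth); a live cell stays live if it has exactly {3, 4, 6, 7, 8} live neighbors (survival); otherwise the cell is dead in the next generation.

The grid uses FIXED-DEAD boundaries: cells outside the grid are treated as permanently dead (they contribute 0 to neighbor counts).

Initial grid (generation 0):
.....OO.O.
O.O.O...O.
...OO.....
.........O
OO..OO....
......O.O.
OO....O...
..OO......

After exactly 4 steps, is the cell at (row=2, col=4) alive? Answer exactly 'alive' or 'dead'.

Answer: dead

Derivation:
Simulating step by step:
Generation 0 (given above): 21 live cells
Generation 1: 10 live cells
.......O..
....O..O..
...O......
...O.O....
..........
.......O..
..O....O..
.O........
Generation 2: 1 live cells
..........
..........
..........
....O.....
..........
..........
..........
..........
Generation 3: 0 live cells
..........
..........
..........
..........
..........
..........
..........
..........
Generation 4: 0 live cells
..........
..........
..........
..........
..........
..........
..........
..........

Cell (2,4) at generation 4: 0 -> dead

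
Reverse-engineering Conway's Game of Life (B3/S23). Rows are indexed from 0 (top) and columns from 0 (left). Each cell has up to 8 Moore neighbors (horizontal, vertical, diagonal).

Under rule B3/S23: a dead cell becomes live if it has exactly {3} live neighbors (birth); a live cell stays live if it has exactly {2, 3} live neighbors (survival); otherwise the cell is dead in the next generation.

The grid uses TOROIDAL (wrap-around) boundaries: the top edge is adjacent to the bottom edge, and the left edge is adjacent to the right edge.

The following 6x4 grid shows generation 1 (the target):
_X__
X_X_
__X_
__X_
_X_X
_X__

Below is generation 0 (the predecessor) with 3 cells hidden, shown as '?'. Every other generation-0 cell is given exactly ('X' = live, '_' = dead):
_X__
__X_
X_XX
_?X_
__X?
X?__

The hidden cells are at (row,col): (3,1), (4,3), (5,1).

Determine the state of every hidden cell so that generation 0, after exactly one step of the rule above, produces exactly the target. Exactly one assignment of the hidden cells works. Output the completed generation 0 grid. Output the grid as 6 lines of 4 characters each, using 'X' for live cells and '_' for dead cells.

Answer: _X__
__X_
X_XX
__X_
__X_
X___

Derivation:
Hidden generation-0 cells (in order): (3,1), (4,3), (5,1).
A hidden cell only influences target cells in its own 3x3 neighborhood. Try each of the 2^3 = 8 assignments, step the completed generation 0 forward once under B3/S23, and compare with the target:
  (3,1)=_ (4,3)=_ (5,1)=_ -> step reproduces the target at every cell -> ACCEPT
  (3,1)=_ (4,3)=_ (5,1)=X -> step gives (0,0)='X' but target has '_' -> reject
  (3,1)=_ (4,3)=X (5,1)=_ -> step gives (3,0)='X' but target has '_' -> reject
  (3,1)=_ (4,3)=X (5,1)=X -> step gives (0,0)='X' but target has '_' -> reject
  (3,1)=X (4,3)=_ (5,1)=_ -> step gives (2,0)='X' but target has '_' -> reject
  (3,1)=X (4,3)=_ (5,1)=X -> step gives (0,0)='X' but target has '_' -> reject
  (3,1)=X (4,3)=X (5,1)=_ -> step gives (2,0)='X' but target has '_' -> reject
  (3,1)=X (4,3)=X (5,1)=X -> step gives (0,0)='X' but target has '_' -> reject
Unique solution: (3,1)=dead, (4,3)=dead, (5,1)=dead.
Check: live-neighbor counts of every cell in the completed generation 0:
2222
3434
1434
2435
1313
1322
Applying B3/S23 to generation 0 with these counts gives:
_X__
X_X_
__X_
__X_
_X_X
_X__
which matches the target exactly.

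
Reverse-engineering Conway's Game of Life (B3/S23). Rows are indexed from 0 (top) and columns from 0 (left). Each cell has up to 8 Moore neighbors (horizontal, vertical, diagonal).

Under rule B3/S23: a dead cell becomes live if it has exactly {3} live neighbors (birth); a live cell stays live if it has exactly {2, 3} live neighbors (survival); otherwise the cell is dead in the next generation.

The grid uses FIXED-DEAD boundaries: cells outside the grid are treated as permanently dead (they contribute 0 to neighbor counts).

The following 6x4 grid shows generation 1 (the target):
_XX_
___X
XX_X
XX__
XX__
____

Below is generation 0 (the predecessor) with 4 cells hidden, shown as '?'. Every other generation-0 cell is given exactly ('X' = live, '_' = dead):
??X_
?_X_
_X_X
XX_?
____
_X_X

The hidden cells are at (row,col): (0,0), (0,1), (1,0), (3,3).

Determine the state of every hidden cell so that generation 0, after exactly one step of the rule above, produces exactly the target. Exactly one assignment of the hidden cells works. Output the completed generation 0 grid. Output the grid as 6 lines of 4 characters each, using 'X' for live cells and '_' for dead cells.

Hidden generation-0 cells (in order): (0,0), (0,1), (1,0), (3,3).
A hidden cell only influences target cells in its own 3x3 neighborhood. Try each of the 2^4 = 16 assignments, step the completed generation 0 forward once under B3/S23, and compare with the target:
  (0,0)=_ (0,1)=_ (1,0)=_ (3,3)=_ -> step gives (0,1)='_' but target has 'X' -> reject
  (0,0)=_ (0,1)=_ (1,0)=_ (3,3)=X -> step gives (0,1)='_' but target has 'X' -> reject
  (0,0)=_ (0,1)=_ (1,0)=X (3,3)=_ -> step gives (0,2)='_' but target has 'X' -> reject
  (0,0)=_ (0,1)=_ (1,0)=X (3,3)=X -> step gives (0,2)='_' but target has 'X' -> reject
  (0,0)=_ (0,1)=X (1,0)=_ (3,3)=_ -> step gives (2,3)='_' but target has 'X' -> reject
  (0,0)=_ (0,1)=X (1,0)=_ (3,3)=X -> step reproduces the target at every cell -> ACCEPT
  (0,0)=_ (0,1)=X (1,0)=X (3,3)=_ -> step gives (1,0)='X' but target has '_' -> reject
  (0,0)=_ (0,1)=X (1,0)=X (3,3)=X -> step gives (1,0)='X' but target has '_' -> reject
  (0,0)=X (0,1)=_ (1,0)=_ (3,3)=_ -> step gives (0,2)='_' but target has 'X' -> reject
  (0,0)=X (0,1)=_ (1,0)=_ (3,3)=X -> step gives (0,2)='_' but target has 'X' -> reject
  (0,0)=X (0,1)=_ (1,0)=X (3,3)=_ -> step gives (0,1)='_' but target has 'X' -> reject
  (0,0)=X (0,1)=_ (1,0)=X (3,3)=X -> step gives (0,1)='_' but target has 'X' -> reject
  (0,0)=X (0,1)=X (1,0)=_ (3,3)=_ -> step gives (1,0)='X' but target has '_' -> reject
  (0,0)=X (0,1)=X (1,0)=_ (3,3)=X -> step gives (1,0)='X' but target has '_' -> reject
  (0,0)=X (0,1)=X (1,0)=X (3,3)=_ -> step gives (0,0)='X' but target has '_' -> reject
  (0,0)=X (0,1)=X (1,0)=X (3,3)=X -> step gives (0,0)='X' but target has '_' -> reject
Unique solution: (0,0)=dead, (0,1)=live, (1,0)=dead, (3,3)=live.
Check: live-neighbor counts of every cell in the completed generation 0:
1222
2443
3352
2241
3342
1020
Applying B3/S23 to generation 0 with these counts gives:
_XX_
___X
XX_X
XX__
XX__
____
which matches the target exactly.

Answer: _XX_
__X_
_X_X
XX_X
____
_X_X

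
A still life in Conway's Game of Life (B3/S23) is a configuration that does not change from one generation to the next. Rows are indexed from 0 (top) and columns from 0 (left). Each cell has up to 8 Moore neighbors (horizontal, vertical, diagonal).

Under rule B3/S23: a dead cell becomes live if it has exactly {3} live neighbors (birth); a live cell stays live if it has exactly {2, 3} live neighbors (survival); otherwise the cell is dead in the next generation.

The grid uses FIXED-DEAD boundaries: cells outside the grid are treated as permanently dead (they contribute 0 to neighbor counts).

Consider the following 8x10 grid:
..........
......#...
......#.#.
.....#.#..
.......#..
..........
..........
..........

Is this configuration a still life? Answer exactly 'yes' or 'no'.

Compute generation 1 and compare to generation 0 (given above):
Generation 1:
..........
.......#..
.....##...
.......##.
......#...
..........
..........
..........
Cell (1,6) differs: gen0=1 vs gen1=0 -> NOT a still life.

Answer: no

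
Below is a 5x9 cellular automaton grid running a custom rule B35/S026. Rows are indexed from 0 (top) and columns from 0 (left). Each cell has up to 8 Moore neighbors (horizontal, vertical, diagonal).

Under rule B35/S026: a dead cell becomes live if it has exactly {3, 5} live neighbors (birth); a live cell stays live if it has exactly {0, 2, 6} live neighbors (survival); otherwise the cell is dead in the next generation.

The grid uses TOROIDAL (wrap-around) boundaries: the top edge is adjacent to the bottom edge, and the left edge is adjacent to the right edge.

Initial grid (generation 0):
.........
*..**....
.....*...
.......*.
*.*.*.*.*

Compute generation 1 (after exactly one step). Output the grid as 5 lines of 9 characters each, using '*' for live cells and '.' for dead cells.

Simulating step by step:
Generation 0 (given above): 10 live cells
Generation 1: 16 live cells
(generation 1 grid is the final answer)

Answer: **..**..*
*...*....
....*....
.....****
..*.*..**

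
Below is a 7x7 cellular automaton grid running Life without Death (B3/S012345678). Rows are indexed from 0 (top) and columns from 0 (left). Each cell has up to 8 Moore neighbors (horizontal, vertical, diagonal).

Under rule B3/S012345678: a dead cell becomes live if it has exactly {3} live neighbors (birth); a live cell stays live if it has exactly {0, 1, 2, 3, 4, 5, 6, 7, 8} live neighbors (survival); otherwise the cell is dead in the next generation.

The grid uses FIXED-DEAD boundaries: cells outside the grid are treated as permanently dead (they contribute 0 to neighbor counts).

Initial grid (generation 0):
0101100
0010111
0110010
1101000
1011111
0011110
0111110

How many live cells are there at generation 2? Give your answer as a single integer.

Simulating step by step:
Generation 0 (given above): 28 live cells
Generation 1: 32 live cells
0111100
0010111
1110011
1101001
1011111
0011110
0111110
Generation 2: 33 live cells
0111100
1010111
1110011
1101001
1011111
0011110
0111110
Population at generation 2: 33

Answer: 33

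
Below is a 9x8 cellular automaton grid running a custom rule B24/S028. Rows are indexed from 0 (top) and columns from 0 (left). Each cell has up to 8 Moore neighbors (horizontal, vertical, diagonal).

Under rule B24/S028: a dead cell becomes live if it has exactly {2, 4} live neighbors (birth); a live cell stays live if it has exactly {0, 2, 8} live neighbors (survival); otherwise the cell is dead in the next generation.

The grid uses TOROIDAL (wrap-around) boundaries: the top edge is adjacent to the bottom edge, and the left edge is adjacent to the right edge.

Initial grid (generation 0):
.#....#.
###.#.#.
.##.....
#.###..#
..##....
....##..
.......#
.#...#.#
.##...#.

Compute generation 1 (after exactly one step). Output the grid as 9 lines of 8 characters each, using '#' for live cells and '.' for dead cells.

Simulating step by step:
Generation 0 (given above): 25 live cells
Generation 1: 21 live cells
(generation 1 grid is the final answer)

Answer: #....###
....#...
......##
#...#...
#.....##
..#.#.#.
......#.
##....##
#.......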